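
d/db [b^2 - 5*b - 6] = 2*b - 5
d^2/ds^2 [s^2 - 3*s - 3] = 2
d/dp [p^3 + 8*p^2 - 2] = p*(3*p + 16)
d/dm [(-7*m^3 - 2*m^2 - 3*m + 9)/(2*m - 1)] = (-28*m^3 + 17*m^2 + 4*m - 15)/(4*m^2 - 4*m + 1)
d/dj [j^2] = 2*j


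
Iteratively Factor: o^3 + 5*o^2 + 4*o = (o + 4)*(o^2 + o) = o*(o + 4)*(o + 1)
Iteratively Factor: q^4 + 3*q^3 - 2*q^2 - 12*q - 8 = (q + 2)*(q^3 + q^2 - 4*q - 4) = (q + 1)*(q + 2)*(q^2 - 4) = (q - 2)*(q + 1)*(q + 2)*(q + 2)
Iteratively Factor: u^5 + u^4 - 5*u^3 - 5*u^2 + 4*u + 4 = (u - 2)*(u^4 + 3*u^3 + u^2 - 3*u - 2) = (u - 2)*(u + 1)*(u^3 + 2*u^2 - u - 2) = (u - 2)*(u - 1)*(u + 1)*(u^2 + 3*u + 2) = (u - 2)*(u - 1)*(u + 1)^2*(u + 2)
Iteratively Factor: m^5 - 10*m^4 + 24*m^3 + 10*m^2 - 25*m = (m)*(m^4 - 10*m^3 + 24*m^2 + 10*m - 25) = m*(m - 5)*(m^3 - 5*m^2 - m + 5) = m*(m - 5)*(m - 1)*(m^2 - 4*m - 5) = m*(m - 5)^2*(m - 1)*(m + 1)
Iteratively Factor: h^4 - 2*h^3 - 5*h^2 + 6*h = (h - 1)*(h^3 - h^2 - 6*h) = (h - 3)*(h - 1)*(h^2 + 2*h) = h*(h - 3)*(h - 1)*(h + 2)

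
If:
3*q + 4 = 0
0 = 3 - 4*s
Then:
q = -4/3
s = 3/4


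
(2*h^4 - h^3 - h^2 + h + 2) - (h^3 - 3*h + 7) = 2*h^4 - 2*h^3 - h^2 + 4*h - 5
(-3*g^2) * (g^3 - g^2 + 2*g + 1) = -3*g^5 + 3*g^4 - 6*g^3 - 3*g^2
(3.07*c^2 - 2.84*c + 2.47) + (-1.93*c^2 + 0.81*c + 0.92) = 1.14*c^2 - 2.03*c + 3.39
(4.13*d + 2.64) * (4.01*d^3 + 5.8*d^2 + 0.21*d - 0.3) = 16.5613*d^4 + 34.5404*d^3 + 16.1793*d^2 - 0.6846*d - 0.792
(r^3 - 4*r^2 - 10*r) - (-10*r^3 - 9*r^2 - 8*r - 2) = 11*r^3 + 5*r^2 - 2*r + 2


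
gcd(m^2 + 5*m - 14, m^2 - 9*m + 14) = m - 2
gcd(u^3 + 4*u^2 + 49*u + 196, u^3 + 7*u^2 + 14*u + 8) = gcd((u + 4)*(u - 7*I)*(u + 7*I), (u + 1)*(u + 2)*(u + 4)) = u + 4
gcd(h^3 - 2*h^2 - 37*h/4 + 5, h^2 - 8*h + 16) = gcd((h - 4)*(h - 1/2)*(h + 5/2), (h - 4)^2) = h - 4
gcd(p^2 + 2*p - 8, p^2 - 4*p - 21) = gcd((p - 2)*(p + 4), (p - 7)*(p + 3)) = 1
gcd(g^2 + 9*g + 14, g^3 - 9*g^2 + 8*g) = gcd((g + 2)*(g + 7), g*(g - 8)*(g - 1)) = 1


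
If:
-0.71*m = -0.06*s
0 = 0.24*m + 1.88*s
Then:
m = 0.00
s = 0.00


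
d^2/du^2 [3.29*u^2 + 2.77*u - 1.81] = 6.58000000000000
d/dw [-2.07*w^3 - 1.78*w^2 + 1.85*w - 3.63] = -6.21*w^2 - 3.56*w + 1.85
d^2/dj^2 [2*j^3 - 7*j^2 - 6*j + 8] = 12*j - 14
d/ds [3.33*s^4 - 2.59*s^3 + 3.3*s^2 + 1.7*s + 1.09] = 13.32*s^3 - 7.77*s^2 + 6.6*s + 1.7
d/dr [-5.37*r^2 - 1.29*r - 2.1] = -10.74*r - 1.29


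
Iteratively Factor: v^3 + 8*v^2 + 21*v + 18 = (v + 3)*(v^2 + 5*v + 6) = (v + 3)^2*(v + 2)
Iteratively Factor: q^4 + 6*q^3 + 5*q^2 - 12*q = (q + 4)*(q^3 + 2*q^2 - 3*q) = q*(q + 4)*(q^2 + 2*q - 3) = q*(q + 3)*(q + 4)*(q - 1)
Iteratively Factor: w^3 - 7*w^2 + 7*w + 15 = (w - 3)*(w^2 - 4*w - 5) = (w - 5)*(w - 3)*(w + 1)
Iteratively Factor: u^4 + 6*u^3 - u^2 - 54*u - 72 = (u + 3)*(u^3 + 3*u^2 - 10*u - 24) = (u + 3)*(u + 4)*(u^2 - u - 6) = (u + 2)*(u + 3)*(u + 4)*(u - 3)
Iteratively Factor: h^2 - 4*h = (h - 4)*(h)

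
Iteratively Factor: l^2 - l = (l - 1)*(l)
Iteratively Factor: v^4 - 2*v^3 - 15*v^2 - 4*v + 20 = (v - 1)*(v^3 - v^2 - 16*v - 20) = (v - 1)*(v + 2)*(v^2 - 3*v - 10) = (v - 5)*(v - 1)*(v + 2)*(v + 2)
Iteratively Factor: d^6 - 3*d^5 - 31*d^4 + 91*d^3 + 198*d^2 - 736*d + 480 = (d - 3)*(d^5 - 31*d^3 - 2*d^2 + 192*d - 160) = (d - 3)*(d + 4)*(d^4 - 4*d^3 - 15*d^2 + 58*d - 40) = (d - 3)*(d - 1)*(d + 4)*(d^3 - 3*d^2 - 18*d + 40) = (d - 3)*(d - 1)*(d + 4)^2*(d^2 - 7*d + 10) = (d - 3)*(d - 2)*(d - 1)*(d + 4)^2*(d - 5)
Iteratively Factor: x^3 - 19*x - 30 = (x + 2)*(x^2 - 2*x - 15) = (x - 5)*(x + 2)*(x + 3)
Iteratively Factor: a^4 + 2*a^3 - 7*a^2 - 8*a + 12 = (a + 2)*(a^3 - 7*a + 6) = (a - 2)*(a + 2)*(a^2 + 2*a - 3) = (a - 2)*(a - 1)*(a + 2)*(a + 3)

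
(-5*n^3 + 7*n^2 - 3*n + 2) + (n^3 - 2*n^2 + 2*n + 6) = -4*n^3 + 5*n^2 - n + 8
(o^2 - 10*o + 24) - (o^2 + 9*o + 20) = 4 - 19*o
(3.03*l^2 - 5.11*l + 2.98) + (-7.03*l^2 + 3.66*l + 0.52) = -4.0*l^2 - 1.45*l + 3.5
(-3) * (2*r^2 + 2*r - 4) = -6*r^2 - 6*r + 12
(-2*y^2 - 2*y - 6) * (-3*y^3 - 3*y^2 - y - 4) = 6*y^5 + 12*y^4 + 26*y^3 + 28*y^2 + 14*y + 24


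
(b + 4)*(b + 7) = b^2 + 11*b + 28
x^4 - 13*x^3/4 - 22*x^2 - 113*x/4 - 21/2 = (x - 7)*(x + 3/4)*(x + 1)*(x + 2)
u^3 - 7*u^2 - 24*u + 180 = (u - 6)^2*(u + 5)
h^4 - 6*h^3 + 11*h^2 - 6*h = h*(h - 3)*(h - 2)*(h - 1)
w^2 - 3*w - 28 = (w - 7)*(w + 4)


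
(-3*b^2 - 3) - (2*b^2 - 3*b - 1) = -5*b^2 + 3*b - 2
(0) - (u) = -u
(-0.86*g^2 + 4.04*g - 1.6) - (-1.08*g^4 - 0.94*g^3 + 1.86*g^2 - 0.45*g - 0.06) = 1.08*g^4 + 0.94*g^3 - 2.72*g^2 + 4.49*g - 1.54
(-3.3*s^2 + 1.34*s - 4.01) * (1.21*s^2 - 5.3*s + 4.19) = -3.993*s^4 + 19.1114*s^3 - 25.7811*s^2 + 26.8676*s - 16.8019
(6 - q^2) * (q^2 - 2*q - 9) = -q^4 + 2*q^3 + 15*q^2 - 12*q - 54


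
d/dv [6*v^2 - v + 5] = 12*v - 1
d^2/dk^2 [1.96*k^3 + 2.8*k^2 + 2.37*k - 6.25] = 11.76*k + 5.6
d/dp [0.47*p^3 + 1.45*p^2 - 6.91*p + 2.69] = 1.41*p^2 + 2.9*p - 6.91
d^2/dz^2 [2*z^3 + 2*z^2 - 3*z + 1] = 12*z + 4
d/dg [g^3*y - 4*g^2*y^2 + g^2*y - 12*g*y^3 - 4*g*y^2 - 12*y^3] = y*(3*g^2 - 8*g*y + 2*g - 12*y^2 - 4*y)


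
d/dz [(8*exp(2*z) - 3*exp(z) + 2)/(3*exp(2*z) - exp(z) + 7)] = (exp(2*z) + 100*exp(z) - 19)*exp(z)/(9*exp(4*z) - 6*exp(3*z) + 43*exp(2*z) - 14*exp(z) + 49)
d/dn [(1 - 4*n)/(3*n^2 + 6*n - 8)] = 2*(6*n^2 - 3*n + 13)/(9*n^4 + 36*n^3 - 12*n^2 - 96*n + 64)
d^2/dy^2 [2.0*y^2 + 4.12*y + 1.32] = 4.00000000000000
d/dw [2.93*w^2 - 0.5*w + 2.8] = 5.86*w - 0.5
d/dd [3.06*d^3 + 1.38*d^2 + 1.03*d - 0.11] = 9.18*d^2 + 2.76*d + 1.03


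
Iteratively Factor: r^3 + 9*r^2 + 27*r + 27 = (r + 3)*(r^2 + 6*r + 9) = (r + 3)^2*(r + 3)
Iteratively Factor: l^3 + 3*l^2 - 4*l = (l)*(l^2 + 3*l - 4) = l*(l - 1)*(l + 4)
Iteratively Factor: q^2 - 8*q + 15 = (q - 5)*(q - 3)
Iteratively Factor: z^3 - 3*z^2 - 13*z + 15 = (z - 5)*(z^2 + 2*z - 3) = (z - 5)*(z - 1)*(z + 3)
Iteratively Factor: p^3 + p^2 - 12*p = (p)*(p^2 + p - 12) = p*(p + 4)*(p - 3)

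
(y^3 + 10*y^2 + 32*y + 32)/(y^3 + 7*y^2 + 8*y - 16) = (y + 2)/(y - 1)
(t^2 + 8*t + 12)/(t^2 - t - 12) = (t^2 + 8*t + 12)/(t^2 - t - 12)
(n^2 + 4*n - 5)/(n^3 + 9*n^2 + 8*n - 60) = (n - 1)/(n^2 + 4*n - 12)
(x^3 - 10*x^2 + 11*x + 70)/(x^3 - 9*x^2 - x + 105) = (x + 2)/(x + 3)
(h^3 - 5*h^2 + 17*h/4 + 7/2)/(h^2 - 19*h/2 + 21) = (h^2 - 3*h/2 - 1)/(h - 6)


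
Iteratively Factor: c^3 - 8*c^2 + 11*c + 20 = (c - 5)*(c^2 - 3*c - 4) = (c - 5)*(c - 4)*(c + 1)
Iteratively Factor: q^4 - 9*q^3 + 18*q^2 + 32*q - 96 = (q - 4)*(q^3 - 5*q^2 - 2*q + 24) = (q - 4)^2*(q^2 - q - 6) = (q - 4)^2*(q + 2)*(q - 3)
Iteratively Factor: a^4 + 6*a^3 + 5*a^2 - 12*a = (a + 3)*(a^3 + 3*a^2 - 4*a) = (a + 3)*(a + 4)*(a^2 - a) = (a - 1)*(a + 3)*(a + 4)*(a)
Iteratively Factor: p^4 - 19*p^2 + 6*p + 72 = (p + 2)*(p^3 - 2*p^2 - 15*p + 36) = (p - 3)*(p + 2)*(p^2 + p - 12) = (p - 3)^2*(p + 2)*(p + 4)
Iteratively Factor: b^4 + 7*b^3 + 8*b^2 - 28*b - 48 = (b + 4)*(b^3 + 3*b^2 - 4*b - 12) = (b + 3)*(b + 4)*(b^2 - 4) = (b - 2)*(b + 3)*(b + 4)*(b + 2)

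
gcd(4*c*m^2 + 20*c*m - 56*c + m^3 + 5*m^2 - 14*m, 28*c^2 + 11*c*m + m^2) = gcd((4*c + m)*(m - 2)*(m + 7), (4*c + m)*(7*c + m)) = 4*c + m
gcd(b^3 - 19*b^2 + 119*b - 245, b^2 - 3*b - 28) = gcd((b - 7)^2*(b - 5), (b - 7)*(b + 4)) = b - 7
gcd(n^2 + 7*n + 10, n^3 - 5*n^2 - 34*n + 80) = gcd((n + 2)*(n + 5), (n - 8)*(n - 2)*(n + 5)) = n + 5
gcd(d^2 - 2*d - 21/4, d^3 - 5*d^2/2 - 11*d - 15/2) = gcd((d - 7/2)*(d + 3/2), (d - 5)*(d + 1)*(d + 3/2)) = d + 3/2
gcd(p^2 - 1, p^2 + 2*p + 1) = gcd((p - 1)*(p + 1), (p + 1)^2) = p + 1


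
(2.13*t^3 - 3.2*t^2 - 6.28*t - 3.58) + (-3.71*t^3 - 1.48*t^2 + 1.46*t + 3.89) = -1.58*t^3 - 4.68*t^2 - 4.82*t + 0.31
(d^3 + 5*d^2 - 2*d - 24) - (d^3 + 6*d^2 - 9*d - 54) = -d^2 + 7*d + 30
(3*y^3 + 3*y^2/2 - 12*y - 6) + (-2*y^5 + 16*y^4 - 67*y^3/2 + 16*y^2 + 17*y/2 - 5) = -2*y^5 + 16*y^4 - 61*y^3/2 + 35*y^2/2 - 7*y/2 - 11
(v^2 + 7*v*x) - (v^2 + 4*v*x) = 3*v*x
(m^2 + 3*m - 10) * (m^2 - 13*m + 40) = m^4 - 10*m^3 - 9*m^2 + 250*m - 400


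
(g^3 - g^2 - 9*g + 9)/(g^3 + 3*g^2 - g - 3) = (g - 3)/(g + 1)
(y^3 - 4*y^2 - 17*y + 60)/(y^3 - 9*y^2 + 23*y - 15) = (y + 4)/(y - 1)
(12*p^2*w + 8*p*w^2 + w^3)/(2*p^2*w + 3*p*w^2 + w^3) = (6*p + w)/(p + w)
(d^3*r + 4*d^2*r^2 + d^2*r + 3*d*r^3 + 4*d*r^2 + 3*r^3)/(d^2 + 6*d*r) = r*(d^3 + 4*d^2*r + d^2 + 3*d*r^2 + 4*d*r + 3*r^2)/(d*(d + 6*r))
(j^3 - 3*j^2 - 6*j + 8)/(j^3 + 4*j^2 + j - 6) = (j - 4)/(j + 3)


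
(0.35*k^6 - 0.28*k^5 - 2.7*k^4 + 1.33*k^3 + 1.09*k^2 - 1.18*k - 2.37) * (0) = 0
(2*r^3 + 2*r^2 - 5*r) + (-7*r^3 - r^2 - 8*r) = -5*r^3 + r^2 - 13*r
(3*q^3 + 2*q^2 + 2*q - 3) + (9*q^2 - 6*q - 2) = 3*q^3 + 11*q^2 - 4*q - 5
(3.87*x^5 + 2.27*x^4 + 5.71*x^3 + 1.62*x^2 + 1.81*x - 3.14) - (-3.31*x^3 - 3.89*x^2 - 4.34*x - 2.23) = 3.87*x^5 + 2.27*x^4 + 9.02*x^3 + 5.51*x^2 + 6.15*x - 0.91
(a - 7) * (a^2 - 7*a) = a^3 - 14*a^2 + 49*a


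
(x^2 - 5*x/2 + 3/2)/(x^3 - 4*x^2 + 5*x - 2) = (x - 3/2)/(x^2 - 3*x + 2)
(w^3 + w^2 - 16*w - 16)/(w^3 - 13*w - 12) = (w + 4)/(w + 3)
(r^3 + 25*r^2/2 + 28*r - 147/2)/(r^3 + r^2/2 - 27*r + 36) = (r^2 + 14*r + 49)/(r^2 + 2*r - 24)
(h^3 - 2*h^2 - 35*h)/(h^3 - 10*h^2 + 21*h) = (h + 5)/(h - 3)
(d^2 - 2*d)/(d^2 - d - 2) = d/(d + 1)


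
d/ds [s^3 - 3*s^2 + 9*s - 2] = 3*s^2 - 6*s + 9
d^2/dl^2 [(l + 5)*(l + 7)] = 2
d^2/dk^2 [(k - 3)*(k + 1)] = 2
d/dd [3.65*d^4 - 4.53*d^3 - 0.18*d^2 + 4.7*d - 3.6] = 14.6*d^3 - 13.59*d^2 - 0.36*d + 4.7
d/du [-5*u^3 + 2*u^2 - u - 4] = -15*u^2 + 4*u - 1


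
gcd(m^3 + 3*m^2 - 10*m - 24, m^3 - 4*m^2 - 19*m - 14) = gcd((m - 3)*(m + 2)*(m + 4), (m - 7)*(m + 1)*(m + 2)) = m + 2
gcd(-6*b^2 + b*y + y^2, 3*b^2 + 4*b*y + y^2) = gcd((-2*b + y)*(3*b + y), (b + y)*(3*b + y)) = 3*b + y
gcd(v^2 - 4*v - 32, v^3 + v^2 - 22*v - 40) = v + 4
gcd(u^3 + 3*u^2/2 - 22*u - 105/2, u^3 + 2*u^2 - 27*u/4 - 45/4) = u + 3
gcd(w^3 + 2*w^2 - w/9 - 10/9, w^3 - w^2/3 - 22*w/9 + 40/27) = w^2 + w - 10/9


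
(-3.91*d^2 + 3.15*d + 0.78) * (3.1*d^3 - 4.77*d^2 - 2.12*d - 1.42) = -12.121*d^5 + 28.4157*d^4 - 4.3183*d^3 - 4.8464*d^2 - 6.1266*d - 1.1076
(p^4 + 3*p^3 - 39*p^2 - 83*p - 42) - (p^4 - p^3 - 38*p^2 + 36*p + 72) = 4*p^3 - p^2 - 119*p - 114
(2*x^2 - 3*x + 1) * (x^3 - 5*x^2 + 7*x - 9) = 2*x^5 - 13*x^4 + 30*x^3 - 44*x^2 + 34*x - 9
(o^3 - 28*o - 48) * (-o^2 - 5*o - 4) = -o^5 - 5*o^4 + 24*o^3 + 188*o^2 + 352*o + 192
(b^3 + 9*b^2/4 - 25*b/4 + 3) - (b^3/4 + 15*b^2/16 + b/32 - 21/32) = 3*b^3/4 + 21*b^2/16 - 201*b/32 + 117/32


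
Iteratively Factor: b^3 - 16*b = (b + 4)*(b^2 - 4*b) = b*(b + 4)*(b - 4)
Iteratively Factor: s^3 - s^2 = (s)*(s^2 - s) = s*(s - 1)*(s)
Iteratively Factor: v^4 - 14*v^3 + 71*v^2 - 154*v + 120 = (v - 5)*(v^3 - 9*v^2 + 26*v - 24) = (v - 5)*(v - 2)*(v^2 - 7*v + 12) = (v - 5)*(v - 3)*(v - 2)*(v - 4)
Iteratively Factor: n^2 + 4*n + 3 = (n + 1)*(n + 3)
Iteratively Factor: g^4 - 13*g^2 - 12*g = (g - 4)*(g^3 + 4*g^2 + 3*g) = (g - 4)*(g + 1)*(g^2 + 3*g) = (g - 4)*(g + 1)*(g + 3)*(g)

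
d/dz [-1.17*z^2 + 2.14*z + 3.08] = 2.14 - 2.34*z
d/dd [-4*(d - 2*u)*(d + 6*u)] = -8*d - 16*u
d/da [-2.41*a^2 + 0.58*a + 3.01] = 0.58 - 4.82*a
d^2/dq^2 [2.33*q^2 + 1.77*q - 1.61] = 4.66000000000000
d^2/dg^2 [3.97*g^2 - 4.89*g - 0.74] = 7.94000000000000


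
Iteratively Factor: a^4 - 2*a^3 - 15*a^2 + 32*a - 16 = (a - 1)*(a^3 - a^2 - 16*a + 16) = (a - 4)*(a - 1)*(a^2 + 3*a - 4) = (a - 4)*(a - 1)*(a + 4)*(a - 1)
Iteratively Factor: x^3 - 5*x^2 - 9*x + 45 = (x - 3)*(x^2 - 2*x - 15) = (x - 3)*(x + 3)*(x - 5)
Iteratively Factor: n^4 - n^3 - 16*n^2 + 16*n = (n + 4)*(n^3 - 5*n^2 + 4*n) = (n - 1)*(n + 4)*(n^2 - 4*n) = (n - 4)*(n - 1)*(n + 4)*(n)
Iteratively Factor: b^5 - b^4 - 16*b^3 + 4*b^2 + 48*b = (b - 2)*(b^4 + b^3 - 14*b^2 - 24*b) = (b - 2)*(b + 3)*(b^3 - 2*b^2 - 8*b) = b*(b - 2)*(b + 3)*(b^2 - 2*b - 8) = b*(b - 2)*(b + 2)*(b + 3)*(b - 4)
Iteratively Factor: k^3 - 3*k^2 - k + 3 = (k - 3)*(k^2 - 1) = (k - 3)*(k - 1)*(k + 1)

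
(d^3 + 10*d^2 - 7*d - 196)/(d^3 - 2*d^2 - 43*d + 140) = (d + 7)/(d - 5)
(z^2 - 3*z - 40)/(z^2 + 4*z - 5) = (z - 8)/(z - 1)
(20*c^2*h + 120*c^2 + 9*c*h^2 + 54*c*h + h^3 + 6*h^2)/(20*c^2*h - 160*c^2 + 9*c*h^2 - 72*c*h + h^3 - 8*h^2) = (h + 6)/(h - 8)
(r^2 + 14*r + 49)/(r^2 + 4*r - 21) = (r + 7)/(r - 3)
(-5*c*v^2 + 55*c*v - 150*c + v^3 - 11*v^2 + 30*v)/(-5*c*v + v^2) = v - 11 + 30/v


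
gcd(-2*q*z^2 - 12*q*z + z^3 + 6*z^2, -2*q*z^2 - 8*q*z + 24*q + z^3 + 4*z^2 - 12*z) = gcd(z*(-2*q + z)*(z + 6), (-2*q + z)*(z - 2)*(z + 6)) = -2*q*z - 12*q + z^2 + 6*z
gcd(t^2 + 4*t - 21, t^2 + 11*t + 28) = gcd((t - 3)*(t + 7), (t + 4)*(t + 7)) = t + 7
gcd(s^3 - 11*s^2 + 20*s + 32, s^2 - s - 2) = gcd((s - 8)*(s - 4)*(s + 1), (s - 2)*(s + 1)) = s + 1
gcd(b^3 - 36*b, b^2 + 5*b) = b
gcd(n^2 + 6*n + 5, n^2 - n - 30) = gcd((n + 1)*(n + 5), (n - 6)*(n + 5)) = n + 5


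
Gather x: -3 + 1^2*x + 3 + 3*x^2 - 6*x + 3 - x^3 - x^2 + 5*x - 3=-x^3 + 2*x^2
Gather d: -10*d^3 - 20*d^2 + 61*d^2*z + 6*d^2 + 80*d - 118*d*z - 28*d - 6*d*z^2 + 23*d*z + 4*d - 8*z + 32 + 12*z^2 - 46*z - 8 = -10*d^3 + d^2*(61*z - 14) + d*(-6*z^2 - 95*z + 56) + 12*z^2 - 54*z + 24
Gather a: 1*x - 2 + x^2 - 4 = x^2 + x - 6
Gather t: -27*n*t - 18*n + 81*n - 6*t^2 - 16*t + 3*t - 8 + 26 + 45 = 63*n - 6*t^2 + t*(-27*n - 13) + 63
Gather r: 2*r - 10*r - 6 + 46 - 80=-8*r - 40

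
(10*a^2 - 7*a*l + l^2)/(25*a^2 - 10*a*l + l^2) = (2*a - l)/(5*a - l)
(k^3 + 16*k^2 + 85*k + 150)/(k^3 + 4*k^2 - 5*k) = (k^2 + 11*k + 30)/(k*(k - 1))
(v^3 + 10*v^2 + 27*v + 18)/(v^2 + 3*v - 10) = (v^3 + 10*v^2 + 27*v + 18)/(v^2 + 3*v - 10)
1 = 1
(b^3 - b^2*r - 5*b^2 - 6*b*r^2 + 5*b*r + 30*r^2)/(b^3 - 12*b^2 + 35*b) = (b^2 - b*r - 6*r^2)/(b*(b - 7))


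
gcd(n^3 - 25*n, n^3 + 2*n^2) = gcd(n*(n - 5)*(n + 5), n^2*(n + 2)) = n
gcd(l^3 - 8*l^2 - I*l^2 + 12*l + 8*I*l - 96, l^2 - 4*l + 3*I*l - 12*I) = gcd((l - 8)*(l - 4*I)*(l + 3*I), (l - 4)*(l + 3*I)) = l + 3*I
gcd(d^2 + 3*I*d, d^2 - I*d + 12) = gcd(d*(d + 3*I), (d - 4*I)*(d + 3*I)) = d + 3*I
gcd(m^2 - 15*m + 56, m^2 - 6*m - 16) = m - 8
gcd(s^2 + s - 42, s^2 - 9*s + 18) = s - 6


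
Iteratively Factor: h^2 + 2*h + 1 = (h + 1)*(h + 1)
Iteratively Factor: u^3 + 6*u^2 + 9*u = (u + 3)*(u^2 + 3*u) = (u + 3)^2*(u)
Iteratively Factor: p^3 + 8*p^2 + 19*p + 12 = (p + 1)*(p^2 + 7*p + 12) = (p + 1)*(p + 4)*(p + 3)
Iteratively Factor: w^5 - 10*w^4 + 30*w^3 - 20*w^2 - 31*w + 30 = (w - 5)*(w^4 - 5*w^3 + 5*w^2 + 5*w - 6) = (w - 5)*(w - 1)*(w^3 - 4*w^2 + w + 6) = (w - 5)*(w - 1)*(w + 1)*(w^2 - 5*w + 6) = (w - 5)*(w - 2)*(w - 1)*(w + 1)*(w - 3)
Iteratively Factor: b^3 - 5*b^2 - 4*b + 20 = (b + 2)*(b^2 - 7*b + 10) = (b - 2)*(b + 2)*(b - 5)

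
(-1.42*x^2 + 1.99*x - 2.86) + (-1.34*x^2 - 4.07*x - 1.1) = -2.76*x^2 - 2.08*x - 3.96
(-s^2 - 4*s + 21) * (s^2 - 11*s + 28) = -s^4 + 7*s^3 + 37*s^2 - 343*s + 588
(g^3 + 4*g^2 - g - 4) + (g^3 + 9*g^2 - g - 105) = 2*g^3 + 13*g^2 - 2*g - 109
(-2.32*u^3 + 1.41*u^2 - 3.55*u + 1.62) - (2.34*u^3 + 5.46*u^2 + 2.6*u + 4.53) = -4.66*u^3 - 4.05*u^2 - 6.15*u - 2.91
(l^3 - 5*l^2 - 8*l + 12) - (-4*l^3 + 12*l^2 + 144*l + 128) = 5*l^3 - 17*l^2 - 152*l - 116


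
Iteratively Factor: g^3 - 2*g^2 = (g)*(g^2 - 2*g) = g*(g - 2)*(g)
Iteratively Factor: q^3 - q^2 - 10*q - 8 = (q - 4)*(q^2 + 3*q + 2) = (q - 4)*(q + 2)*(q + 1)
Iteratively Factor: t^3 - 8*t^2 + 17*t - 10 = (t - 5)*(t^2 - 3*t + 2) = (t - 5)*(t - 2)*(t - 1)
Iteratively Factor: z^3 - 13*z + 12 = (z + 4)*(z^2 - 4*z + 3) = (z - 3)*(z + 4)*(z - 1)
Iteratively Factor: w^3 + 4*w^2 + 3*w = (w)*(w^2 + 4*w + 3) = w*(w + 1)*(w + 3)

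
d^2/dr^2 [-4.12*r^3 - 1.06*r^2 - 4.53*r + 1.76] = -24.72*r - 2.12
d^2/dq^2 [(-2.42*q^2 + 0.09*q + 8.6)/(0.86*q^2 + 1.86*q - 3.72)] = (7.875192*q^3 - 8.28902400000001*q^2 + 84.266928*q + 48.79896)/(0.636056*q^6 + 4.126968*q^5 + 0.671832000000002*q^4 - 29.268216*q^3 - 2.906064*q^2 + 77.218272*q - 51.478848)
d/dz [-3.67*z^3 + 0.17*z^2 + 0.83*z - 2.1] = -11.01*z^2 + 0.34*z + 0.83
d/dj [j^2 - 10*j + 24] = 2*j - 10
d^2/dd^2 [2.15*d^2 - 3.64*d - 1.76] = 4.30000000000000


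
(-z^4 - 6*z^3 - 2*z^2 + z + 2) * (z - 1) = -z^5 - 5*z^4 + 4*z^3 + 3*z^2 + z - 2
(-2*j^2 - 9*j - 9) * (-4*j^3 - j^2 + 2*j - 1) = 8*j^5 + 38*j^4 + 41*j^3 - 7*j^2 - 9*j + 9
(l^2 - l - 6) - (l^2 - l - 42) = 36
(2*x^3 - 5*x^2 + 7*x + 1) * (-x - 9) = -2*x^4 - 13*x^3 + 38*x^2 - 64*x - 9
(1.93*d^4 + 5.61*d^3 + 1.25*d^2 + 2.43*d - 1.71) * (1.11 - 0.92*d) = -1.7756*d^5 - 3.0189*d^4 + 5.0771*d^3 - 0.8481*d^2 + 4.2705*d - 1.8981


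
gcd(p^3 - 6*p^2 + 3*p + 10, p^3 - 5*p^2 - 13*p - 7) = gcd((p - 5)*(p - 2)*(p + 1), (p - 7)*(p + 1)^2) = p + 1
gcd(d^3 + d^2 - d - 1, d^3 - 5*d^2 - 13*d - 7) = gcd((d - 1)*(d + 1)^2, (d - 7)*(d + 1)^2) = d^2 + 2*d + 1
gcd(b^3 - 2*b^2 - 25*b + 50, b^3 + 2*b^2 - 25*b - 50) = b^2 - 25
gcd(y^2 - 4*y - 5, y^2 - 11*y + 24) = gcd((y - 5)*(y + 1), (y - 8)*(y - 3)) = 1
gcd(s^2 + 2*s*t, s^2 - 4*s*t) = s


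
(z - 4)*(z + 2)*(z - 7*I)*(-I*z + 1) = -I*z^4 - 6*z^3 + 2*I*z^3 + 12*z^2 + I*z^2 + 48*z + 14*I*z + 56*I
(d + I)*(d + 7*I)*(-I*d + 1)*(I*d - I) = d^4 - d^3 + 9*I*d^3 - 15*d^2 - 9*I*d^2 + 15*d - 7*I*d + 7*I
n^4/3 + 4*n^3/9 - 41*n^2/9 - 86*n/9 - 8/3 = (n/3 + 1)*(n - 4)*(n + 1/3)*(n + 2)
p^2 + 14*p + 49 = (p + 7)^2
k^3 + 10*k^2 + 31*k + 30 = (k + 2)*(k + 3)*(k + 5)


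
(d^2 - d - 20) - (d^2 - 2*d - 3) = d - 17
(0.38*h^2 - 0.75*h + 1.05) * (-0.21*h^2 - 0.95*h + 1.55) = -0.0798*h^4 - 0.2035*h^3 + 1.081*h^2 - 2.16*h + 1.6275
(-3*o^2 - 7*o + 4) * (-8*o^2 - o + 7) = 24*o^4 + 59*o^3 - 46*o^2 - 53*o + 28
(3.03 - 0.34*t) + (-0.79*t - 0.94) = 2.09 - 1.13*t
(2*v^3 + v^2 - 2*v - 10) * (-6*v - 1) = -12*v^4 - 8*v^3 + 11*v^2 + 62*v + 10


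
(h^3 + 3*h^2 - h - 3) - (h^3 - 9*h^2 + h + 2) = 12*h^2 - 2*h - 5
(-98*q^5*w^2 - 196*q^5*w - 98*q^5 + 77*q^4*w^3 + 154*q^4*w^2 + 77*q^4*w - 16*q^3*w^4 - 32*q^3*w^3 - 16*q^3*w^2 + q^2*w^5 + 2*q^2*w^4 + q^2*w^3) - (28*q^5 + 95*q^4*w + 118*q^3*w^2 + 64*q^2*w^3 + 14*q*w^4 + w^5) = -98*q^5*w^2 - 196*q^5*w - 126*q^5 + 77*q^4*w^3 + 154*q^4*w^2 - 18*q^4*w - 16*q^3*w^4 - 32*q^3*w^3 - 134*q^3*w^2 + q^2*w^5 + 2*q^2*w^4 - 63*q^2*w^3 - 14*q*w^4 - w^5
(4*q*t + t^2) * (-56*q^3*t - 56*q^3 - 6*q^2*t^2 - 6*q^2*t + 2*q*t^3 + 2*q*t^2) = -224*q^4*t^2 - 224*q^4*t - 80*q^3*t^3 - 80*q^3*t^2 + 2*q^2*t^4 + 2*q^2*t^3 + 2*q*t^5 + 2*q*t^4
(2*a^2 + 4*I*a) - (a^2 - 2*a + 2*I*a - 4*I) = a^2 + 2*a + 2*I*a + 4*I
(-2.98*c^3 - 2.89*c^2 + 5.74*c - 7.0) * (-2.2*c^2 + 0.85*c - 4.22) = 6.556*c^5 + 3.825*c^4 - 2.5089*c^3 + 32.4748*c^2 - 30.1728*c + 29.54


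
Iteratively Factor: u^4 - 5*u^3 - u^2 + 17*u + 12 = (u - 4)*(u^3 - u^2 - 5*u - 3) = (u - 4)*(u + 1)*(u^2 - 2*u - 3) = (u - 4)*(u + 1)^2*(u - 3)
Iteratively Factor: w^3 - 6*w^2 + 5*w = (w - 1)*(w^2 - 5*w) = (w - 5)*(w - 1)*(w)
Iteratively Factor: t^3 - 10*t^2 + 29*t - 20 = (t - 4)*(t^2 - 6*t + 5) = (t - 5)*(t - 4)*(t - 1)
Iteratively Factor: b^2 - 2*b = (b)*(b - 2)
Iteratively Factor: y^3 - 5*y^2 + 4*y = (y - 4)*(y^2 - y) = y*(y - 4)*(y - 1)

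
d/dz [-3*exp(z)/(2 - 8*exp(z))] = -3*exp(z)/(32*exp(2*z) - 16*exp(z) + 2)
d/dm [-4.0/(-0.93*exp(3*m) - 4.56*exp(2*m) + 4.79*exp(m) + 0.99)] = (-11.16*exp(2*m) - 36.48*exp(m) + 19.16)*exp(m)/(0.93*exp(3*m) + 4.56*exp(2*m) - 4.79*exp(m) - 0.99)^2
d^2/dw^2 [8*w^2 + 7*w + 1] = 16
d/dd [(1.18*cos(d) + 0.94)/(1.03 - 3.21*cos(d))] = -4.2328*sin(d)/(3.21*cos(d) - 1.03)^2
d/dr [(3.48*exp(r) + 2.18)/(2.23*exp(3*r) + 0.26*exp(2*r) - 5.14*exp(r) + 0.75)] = (-15.5208*exp(3*r) - 15.489*exp(2*r) - 1.1336*exp(r) + 13.8152)*exp(r)/(4.9729*exp(6*r) + 1.1596*exp(5*r) - 22.8568*exp(4*r) + 0.6722*exp(3*r) + 26.8096*exp(2*r) - 7.71*exp(r) + 0.5625)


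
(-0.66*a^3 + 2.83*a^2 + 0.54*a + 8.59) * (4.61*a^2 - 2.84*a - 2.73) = -3.0426*a^5 + 14.9207*a^4 - 3.746*a^3 + 30.3404*a^2 - 25.8698*a - 23.4507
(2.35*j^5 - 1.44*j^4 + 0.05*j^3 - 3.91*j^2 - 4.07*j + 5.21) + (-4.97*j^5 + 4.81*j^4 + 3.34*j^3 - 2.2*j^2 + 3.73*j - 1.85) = -2.62*j^5 + 3.37*j^4 + 3.39*j^3 - 6.11*j^2 - 0.34*j + 3.36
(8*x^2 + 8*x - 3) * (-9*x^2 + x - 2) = -72*x^4 - 64*x^3 + 19*x^2 - 19*x + 6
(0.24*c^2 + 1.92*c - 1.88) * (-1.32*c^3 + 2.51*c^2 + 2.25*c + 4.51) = -0.3168*c^5 - 1.932*c^4 + 7.8408*c^3 + 0.683600000000001*c^2 + 4.4292*c - 8.4788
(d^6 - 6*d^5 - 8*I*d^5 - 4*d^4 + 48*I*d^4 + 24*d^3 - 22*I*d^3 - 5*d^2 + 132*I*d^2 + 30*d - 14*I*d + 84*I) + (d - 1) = d^6 - 6*d^5 - 8*I*d^5 - 4*d^4 + 48*I*d^4 + 24*d^3 - 22*I*d^3 - 5*d^2 + 132*I*d^2 + 31*d - 14*I*d - 1 + 84*I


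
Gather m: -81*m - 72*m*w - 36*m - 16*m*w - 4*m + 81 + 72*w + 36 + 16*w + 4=m*(-88*w - 121) + 88*w + 121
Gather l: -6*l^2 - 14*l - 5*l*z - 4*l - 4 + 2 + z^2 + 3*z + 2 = -6*l^2 + l*(-5*z - 18) + z^2 + 3*z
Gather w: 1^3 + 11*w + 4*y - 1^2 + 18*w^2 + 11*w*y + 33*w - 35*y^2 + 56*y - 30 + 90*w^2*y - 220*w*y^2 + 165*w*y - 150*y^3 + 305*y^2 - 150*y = w^2*(90*y + 18) + w*(-220*y^2 + 176*y + 44) - 150*y^3 + 270*y^2 - 90*y - 30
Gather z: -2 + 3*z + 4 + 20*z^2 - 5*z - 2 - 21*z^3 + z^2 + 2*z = -21*z^3 + 21*z^2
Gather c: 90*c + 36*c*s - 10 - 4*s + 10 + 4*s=c*(36*s + 90)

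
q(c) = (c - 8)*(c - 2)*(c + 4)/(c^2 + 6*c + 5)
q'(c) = (-2*c - 6)*(c - 8)*(c - 2)*(c + 4)/(c^2 + 6*c + 5)^2 + (c - 8)*(c - 2)/(c^2 + 6*c + 5) + (c - 8)*(c + 4)/(c^2 + 6*c + 5) + (c - 2)*(c + 4)/(c^2 + 6*c + 5)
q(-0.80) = 93.87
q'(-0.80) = -506.54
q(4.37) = -1.43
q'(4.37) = 0.04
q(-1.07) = -296.57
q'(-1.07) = -4133.13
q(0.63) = 5.09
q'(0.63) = -7.34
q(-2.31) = -21.31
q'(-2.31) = -13.94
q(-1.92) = -28.54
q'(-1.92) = -25.32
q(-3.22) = -11.56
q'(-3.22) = -10.29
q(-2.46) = -19.37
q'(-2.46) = -12.03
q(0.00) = 12.80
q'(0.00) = -20.16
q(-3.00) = -13.75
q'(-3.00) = -9.75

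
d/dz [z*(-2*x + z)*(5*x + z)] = -10*x^2 + 6*x*z + 3*z^2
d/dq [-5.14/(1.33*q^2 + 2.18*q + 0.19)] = (13.6724*q + 11.2052)/(1.33*q^2 + 2.18*q + 0.19)^2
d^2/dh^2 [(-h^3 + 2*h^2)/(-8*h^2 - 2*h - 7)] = 2*(-20*h^3 + 378*h^2 + 147*h - 98)/(512*h^6 + 384*h^5 + 1440*h^4 + 680*h^3 + 1260*h^2 + 294*h + 343)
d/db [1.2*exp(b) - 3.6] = 1.2*exp(b)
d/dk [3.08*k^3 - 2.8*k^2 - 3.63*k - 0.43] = 9.24*k^2 - 5.6*k - 3.63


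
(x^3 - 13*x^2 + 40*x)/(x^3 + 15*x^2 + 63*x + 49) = x*(x^2 - 13*x + 40)/(x^3 + 15*x^2 + 63*x + 49)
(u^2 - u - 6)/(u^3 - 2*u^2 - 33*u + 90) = (u + 2)/(u^2 + u - 30)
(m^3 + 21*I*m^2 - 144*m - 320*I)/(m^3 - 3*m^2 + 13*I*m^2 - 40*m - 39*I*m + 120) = (m + 8*I)/(m - 3)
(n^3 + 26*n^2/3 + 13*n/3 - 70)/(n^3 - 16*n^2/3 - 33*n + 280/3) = (n + 6)/(n - 8)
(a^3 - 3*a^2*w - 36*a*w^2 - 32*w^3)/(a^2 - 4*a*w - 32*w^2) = a + w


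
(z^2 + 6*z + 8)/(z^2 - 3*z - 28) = (z + 2)/(z - 7)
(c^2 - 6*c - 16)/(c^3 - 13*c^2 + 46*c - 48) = (c + 2)/(c^2 - 5*c + 6)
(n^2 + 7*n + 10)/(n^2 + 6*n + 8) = (n + 5)/(n + 4)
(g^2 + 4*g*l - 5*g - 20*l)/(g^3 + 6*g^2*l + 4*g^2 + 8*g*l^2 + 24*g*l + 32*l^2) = (g - 5)/(g^2 + 2*g*l + 4*g + 8*l)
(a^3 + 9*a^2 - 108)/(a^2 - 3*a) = a + 12 + 36/a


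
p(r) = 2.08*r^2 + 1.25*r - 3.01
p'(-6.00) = -23.71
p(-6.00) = 64.37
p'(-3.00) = -11.23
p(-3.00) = 11.96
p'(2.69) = 12.44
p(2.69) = 15.40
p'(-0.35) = -0.21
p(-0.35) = -3.19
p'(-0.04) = 1.08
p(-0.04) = -3.06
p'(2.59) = 12.02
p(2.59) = 14.18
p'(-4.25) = -16.43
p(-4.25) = 29.25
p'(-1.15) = -3.53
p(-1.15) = -1.70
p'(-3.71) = -14.18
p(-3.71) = 20.98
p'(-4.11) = -15.85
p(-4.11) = 26.99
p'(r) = 4.16*r + 1.25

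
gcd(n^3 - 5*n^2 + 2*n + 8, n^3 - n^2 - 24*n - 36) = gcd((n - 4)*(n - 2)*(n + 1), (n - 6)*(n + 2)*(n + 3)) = 1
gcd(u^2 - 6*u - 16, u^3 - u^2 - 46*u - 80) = u^2 - 6*u - 16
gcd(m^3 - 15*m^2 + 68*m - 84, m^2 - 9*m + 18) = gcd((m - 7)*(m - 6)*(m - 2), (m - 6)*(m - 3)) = m - 6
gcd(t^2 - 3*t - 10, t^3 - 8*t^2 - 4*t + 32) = t + 2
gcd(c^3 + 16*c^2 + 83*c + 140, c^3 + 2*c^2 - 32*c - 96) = c + 4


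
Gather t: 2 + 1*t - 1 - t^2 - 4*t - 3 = -t^2 - 3*t - 2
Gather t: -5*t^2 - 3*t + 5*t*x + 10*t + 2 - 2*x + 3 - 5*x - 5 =-5*t^2 + t*(5*x + 7) - 7*x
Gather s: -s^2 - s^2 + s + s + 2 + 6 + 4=-2*s^2 + 2*s + 12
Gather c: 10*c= 10*c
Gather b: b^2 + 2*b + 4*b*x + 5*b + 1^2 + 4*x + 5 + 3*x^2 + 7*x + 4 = b^2 + b*(4*x + 7) + 3*x^2 + 11*x + 10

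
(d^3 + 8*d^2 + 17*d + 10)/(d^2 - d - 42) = (d^3 + 8*d^2 + 17*d + 10)/(d^2 - d - 42)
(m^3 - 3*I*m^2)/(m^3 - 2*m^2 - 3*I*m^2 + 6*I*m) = m/(m - 2)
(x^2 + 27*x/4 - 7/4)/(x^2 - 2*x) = (4*x^2 + 27*x - 7)/(4*x*(x - 2))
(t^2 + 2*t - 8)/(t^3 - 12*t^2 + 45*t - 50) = (t + 4)/(t^2 - 10*t + 25)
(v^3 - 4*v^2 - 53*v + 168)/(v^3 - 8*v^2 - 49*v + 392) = (v - 3)/(v - 7)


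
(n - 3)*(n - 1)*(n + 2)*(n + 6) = n^4 + 4*n^3 - 17*n^2 - 24*n + 36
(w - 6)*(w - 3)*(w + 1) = w^3 - 8*w^2 + 9*w + 18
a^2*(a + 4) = a^3 + 4*a^2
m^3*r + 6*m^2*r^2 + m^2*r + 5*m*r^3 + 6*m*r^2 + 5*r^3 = (m + r)*(m + 5*r)*(m*r + r)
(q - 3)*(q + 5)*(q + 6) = q^3 + 8*q^2 - 3*q - 90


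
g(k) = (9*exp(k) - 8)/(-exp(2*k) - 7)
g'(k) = 2*(9*exp(k) - 8)*exp(2*k)/(-exp(2*k) - 7)^2 + 9*exp(k)/(-exp(2*k) - 7) = (9*exp(2*k) - 16*exp(k) - 63)*exp(k)/(exp(4*k) + 14*exp(2*k) + 49)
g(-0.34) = 0.21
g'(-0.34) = -0.88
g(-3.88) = 1.12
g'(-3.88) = -0.03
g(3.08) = -0.39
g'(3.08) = 0.36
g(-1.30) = 0.78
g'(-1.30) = -0.36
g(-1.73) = 0.91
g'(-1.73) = -0.24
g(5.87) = -0.03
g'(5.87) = 0.03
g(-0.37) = 0.24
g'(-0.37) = -0.86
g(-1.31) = 0.79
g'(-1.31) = -0.36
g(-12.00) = 1.14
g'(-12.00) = 0.00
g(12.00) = 0.00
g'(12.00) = 0.00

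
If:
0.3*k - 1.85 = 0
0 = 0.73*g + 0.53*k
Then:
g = -4.48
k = 6.17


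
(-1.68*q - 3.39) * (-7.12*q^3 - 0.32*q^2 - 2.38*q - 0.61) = 11.9616*q^4 + 24.6744*q^3 + 5.0832*q^2 + 9.093*q + 2.0679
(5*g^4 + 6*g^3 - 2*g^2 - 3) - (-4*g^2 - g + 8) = 5*g^4 + 6*g^3 + 2*g^2 + g - 11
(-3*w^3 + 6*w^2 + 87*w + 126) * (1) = -3*w^3 + 6*w^2 + 87*w + 126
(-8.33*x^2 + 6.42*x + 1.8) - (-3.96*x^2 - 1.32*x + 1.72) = -4.37*x^2 + 7.74*x + 0.0800000000000001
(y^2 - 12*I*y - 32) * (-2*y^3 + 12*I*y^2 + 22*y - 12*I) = -2*y^5 + 36*I*y^4 + 230*y^3 - 660*I*y^2 - 848*y + 384*I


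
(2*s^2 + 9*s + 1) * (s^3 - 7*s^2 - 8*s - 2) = 2*s^5 - 5*s^4 - 78*s^3 - 83*s^2 - 26*s - 2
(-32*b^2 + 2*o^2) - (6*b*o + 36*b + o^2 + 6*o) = -32*b^2 - 6*b*o - 36*b + o^2 - 6*o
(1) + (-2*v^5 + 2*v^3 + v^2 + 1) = -2*v^5 + 2*v^3 + v^2 + 2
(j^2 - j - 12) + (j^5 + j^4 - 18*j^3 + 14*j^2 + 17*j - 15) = j^5 + j^4 - 18*j^3 + 15*j^2 + 16*j - 27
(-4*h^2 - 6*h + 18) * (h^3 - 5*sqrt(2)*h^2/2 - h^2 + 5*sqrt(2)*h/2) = -4*h^5 - 2*h^4 + 10*sqrt(2)*h^4 + 5*sqrt(2)*h^3 + 24*h^3 - 60*sqrt(2)*h^2 - 18*h^2 + 45*sqrt(2)*h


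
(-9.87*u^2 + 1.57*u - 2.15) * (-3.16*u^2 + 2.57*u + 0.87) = 31.1892*u^4 - 30.3271*u^3 + 2.242*u^2 - 4.1596*u - 1.8705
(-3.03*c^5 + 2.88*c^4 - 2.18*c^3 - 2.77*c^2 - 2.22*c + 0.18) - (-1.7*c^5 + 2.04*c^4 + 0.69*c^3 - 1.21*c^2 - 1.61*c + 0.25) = -1.33*c^5 + 0.84*c^4 - 2.87*c^3 - 1.56*c^2 - 0.61*c - 0.07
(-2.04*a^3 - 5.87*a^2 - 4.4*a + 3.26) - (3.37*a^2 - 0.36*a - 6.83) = -2.04*a^3 - 9.24*a^2 - 4.04*a + 10.09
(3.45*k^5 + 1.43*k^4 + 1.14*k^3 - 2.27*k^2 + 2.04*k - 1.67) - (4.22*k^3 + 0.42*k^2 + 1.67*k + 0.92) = 3.45*k^5 + 1.43*k^4 - 3.08*k^3 - 2.69*k^2 + 0.37*k - 2.59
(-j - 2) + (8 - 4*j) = 6 - 5*j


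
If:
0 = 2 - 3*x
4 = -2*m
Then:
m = -2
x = 2/3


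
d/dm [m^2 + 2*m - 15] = 2*m + 2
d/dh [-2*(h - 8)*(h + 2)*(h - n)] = -6*h^2 + 4*h*n + 24*h - 12*n + 32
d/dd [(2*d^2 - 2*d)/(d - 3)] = 2*(d^2 - 6*d + 3)/(d^2 - 6*d + 9)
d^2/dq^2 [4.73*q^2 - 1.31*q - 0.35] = 9.46000000000000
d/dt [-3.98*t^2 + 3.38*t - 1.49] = 3.38 - 7.96*t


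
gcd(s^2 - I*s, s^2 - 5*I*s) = s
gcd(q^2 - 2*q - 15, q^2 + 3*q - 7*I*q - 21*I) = q + 3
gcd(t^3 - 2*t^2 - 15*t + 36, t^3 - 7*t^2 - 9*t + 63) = t - 3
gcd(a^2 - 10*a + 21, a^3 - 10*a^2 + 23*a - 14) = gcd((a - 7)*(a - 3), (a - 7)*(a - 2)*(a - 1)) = a - 7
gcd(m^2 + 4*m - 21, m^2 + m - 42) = m + 7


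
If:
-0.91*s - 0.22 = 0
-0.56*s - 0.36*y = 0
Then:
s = -0.24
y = 0.38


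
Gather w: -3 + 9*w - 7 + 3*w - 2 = 12*w - 12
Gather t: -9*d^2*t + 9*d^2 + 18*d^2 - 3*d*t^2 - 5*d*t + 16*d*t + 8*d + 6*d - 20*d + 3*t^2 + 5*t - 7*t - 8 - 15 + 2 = 27*d^2 - 6*d + t^2*(3 - 3*d) + t*(-9*d^2 + 11*d - 2) - 21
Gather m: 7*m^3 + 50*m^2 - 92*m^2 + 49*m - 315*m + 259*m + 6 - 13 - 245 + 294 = 7*m^3 - 42*m^2 - 7*m + 42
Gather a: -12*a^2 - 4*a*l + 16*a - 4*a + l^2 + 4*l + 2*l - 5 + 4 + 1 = -12*a^2 + a*(12 - 4*l) + l^2 + 6*l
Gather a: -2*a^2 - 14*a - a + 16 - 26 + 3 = -2*a^2 - 15*a - 7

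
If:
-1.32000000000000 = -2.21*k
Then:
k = 0.60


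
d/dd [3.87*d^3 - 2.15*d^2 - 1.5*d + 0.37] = 11.61*d^2 - 4.3*d - 1.5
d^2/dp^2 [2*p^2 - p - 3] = 4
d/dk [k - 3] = 1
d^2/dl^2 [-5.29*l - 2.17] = 0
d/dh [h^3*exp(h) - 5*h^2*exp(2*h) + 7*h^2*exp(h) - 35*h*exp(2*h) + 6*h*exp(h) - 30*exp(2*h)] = (h^3 - 10*h^2*exp(h) + 10*h^2 - 80*h*exp(h) + 20*h - 95*exp(h) + 6)*exp(h)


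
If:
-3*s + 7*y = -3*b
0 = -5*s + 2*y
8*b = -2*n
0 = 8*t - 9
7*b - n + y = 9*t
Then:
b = 2349/2432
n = -2349/608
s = -243/1216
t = 9/8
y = -1215/2432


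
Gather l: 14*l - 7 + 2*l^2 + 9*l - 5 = 2*l^2 + 23*l - 12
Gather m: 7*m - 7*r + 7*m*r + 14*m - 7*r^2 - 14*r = m*(7*r + 21) - 7*r^2 - 21*r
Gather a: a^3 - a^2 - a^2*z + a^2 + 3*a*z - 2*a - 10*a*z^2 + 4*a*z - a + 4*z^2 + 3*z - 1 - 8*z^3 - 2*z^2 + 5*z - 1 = a^3 - a^2*z + a*(-10*z^2 + 7*z - 3) - 8*z^3 + 2*z^2 + 8*z - 2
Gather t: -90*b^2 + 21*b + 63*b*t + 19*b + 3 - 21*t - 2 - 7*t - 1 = -90*b^2 + 40*b + t*(63*b - 28)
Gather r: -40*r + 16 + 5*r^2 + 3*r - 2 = 5*r^2 - 37*r + 14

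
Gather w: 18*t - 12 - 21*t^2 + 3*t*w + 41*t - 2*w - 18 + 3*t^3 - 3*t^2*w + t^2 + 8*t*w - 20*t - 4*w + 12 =3*t^3 - 20*t^2 + 39*t + w*(-3*t^2 + 11*t - 6) - 18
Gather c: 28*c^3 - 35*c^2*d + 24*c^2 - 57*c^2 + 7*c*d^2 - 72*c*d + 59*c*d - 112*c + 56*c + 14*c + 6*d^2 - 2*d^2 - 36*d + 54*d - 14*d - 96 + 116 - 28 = 28*c^3 + c^2*(-35*d - 33) + c*(7*d^2 - 13*d - 42) + 4*d^2 + 4*d - 8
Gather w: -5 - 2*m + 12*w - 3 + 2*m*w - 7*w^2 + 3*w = -2*m - 7*w^2 + w*(2*m + 15) - 8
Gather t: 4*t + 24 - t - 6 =3*t + 18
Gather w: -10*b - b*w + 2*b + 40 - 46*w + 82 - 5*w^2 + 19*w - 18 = -8*b - 5*w^2 + w*(-b - 27) + 104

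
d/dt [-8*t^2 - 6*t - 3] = -16*t - 6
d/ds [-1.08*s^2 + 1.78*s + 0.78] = 1.78 - 2.16*s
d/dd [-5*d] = -5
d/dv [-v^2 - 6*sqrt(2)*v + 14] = -2*v - 6*sqrt(2)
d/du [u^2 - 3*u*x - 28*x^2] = 2*u - 3*x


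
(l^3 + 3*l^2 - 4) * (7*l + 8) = 7*l^4 + 29*l^3 + 24*l^2 - 28*l - 32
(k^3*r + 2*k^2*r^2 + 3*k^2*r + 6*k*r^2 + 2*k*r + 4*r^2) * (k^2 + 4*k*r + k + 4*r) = k^5*r + 6*k^4*r^2 + 4*k^4*r + 8*k^3*r^3 + 24*k^3*r^2 + 5*k^3*r + 32*k^2*r^3 + 30*k^2*r^2 + 2*k^2*r + 40*k*r^3 + 12*k*r^2 + 16*r^3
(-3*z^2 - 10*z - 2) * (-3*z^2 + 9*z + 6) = 9*z^4 + 3*z^3 - 102*z^2 - 78*z - 12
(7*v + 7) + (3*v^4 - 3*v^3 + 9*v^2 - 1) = 3*v^4 - 3*v^3 + 9*v^2 + 7*v + 6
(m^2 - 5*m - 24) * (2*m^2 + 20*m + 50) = 2*m^4 + 10*m^3 - 98*m^2 - 730*m - 1200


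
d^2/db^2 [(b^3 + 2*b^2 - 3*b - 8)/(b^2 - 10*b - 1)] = 4*(59*b^3 + 6*b^2 + 117*b - 388)/(b^6 - 30*b^5 + 297*b^4 - 940*b^3 - 297*b^2 - 30*b - 1)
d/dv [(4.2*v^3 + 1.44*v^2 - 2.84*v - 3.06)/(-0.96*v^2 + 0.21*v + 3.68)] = (-4.032*v^4 + 1.764*v^3 + 43.944*v^2 + 4.7232*v - 9.8086)/(0.9216*v^4 - 0.4032*v^3 - 7.0215*v^2 + 1.5456*v + 13.5424)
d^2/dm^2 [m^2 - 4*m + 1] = 2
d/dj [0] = 0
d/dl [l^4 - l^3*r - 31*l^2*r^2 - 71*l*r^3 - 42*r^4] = 4*l^3 - 3*l^2*r - 62*l*r^2 - 71*r^3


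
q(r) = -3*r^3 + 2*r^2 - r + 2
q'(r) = -9*r^2 + 4*r - 1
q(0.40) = 1.73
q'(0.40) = -0.84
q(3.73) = -129.59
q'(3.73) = -111.30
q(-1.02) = 8.28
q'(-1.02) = -14.44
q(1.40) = -3.71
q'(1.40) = -13.04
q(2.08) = -18.42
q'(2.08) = -31.62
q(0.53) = 1.59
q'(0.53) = -1.41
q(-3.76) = 193.51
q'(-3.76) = -143.28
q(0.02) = 1.98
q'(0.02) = -0.92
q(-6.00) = 728.00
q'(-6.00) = -349.00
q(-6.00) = 728.00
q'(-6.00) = -349.00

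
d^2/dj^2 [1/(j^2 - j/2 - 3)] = 4*(4*j^2 - 2*j - (4*j - 1)^2 - 12)/(-2*j^2 + j + 6)^3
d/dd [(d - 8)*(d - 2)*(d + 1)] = 3*d^2 - 18*d + 6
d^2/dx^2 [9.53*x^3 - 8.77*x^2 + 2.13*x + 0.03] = 57.18*x - 17.54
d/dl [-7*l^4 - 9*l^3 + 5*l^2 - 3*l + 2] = -28*l^3 - 27*l^2 + 10*l - 3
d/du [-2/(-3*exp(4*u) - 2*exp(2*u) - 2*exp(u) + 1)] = (-24*exp(3*u) - 8*exp(u) - 4)*exp(u)/(3*exp(4*u) + 2*exp(2*u) + 2*exp(u) - 1)^2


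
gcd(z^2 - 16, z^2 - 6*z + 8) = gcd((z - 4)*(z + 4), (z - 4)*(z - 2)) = z - 4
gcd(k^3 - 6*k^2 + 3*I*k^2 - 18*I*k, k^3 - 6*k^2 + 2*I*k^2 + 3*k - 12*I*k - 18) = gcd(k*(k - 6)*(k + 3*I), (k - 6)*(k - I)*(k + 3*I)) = k^2 + k*(-6 + 3*I) - 18*I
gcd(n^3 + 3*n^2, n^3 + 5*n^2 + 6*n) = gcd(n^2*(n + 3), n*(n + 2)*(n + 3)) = n^2 + 3*n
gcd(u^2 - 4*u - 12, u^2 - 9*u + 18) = u - 6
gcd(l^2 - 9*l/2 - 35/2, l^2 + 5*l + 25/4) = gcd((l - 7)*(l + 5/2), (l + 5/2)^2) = l + 5/2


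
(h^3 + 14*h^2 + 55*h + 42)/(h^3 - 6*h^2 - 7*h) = (h^2 + 13*h + 42)/(h*(h - 7))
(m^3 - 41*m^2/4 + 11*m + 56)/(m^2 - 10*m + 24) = (m^2 - 25*m/4 - 14)/(m - 6)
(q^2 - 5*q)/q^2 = (q - 5)/q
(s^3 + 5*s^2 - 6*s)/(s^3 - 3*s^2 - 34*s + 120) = s*(s - 1)/(s^2 - 9*s + 20)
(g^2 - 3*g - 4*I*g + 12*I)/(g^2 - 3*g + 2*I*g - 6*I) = (g - 4*I)/(g + 2*I)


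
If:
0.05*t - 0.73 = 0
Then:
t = 14.60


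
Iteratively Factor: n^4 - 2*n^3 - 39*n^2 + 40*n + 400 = (n + 4)*(n^3 - 6*n^2 - 15*n + 100) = (n - 5)*(n + 4)*(n^2 - n - 20) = (n - 5)^2*(n + 4)*(n + 4)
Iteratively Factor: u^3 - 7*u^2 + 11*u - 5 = (u - 1)*(u^2 - 6*u + 5) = (u - 1)^2*(u - 5)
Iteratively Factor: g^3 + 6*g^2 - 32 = (g - 2)*(g^2 + 8*g + 16) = (g - 2)*(g + 4)*(g + 4)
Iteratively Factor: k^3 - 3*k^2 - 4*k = (k - 4)*(k^2 + k) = (k - 4)*(k + 1)*(k)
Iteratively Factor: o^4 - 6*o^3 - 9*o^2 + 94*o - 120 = (o + 4)*(o^3 - 10*o^2 + 31*o - 30) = (o - 5)*(o + 4)*(o^2 - 5*o + 6) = (o - 5)*(o - 2)*(o + 4)*(o - 3)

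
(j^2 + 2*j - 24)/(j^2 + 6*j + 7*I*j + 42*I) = (j - 4)/(j + 7*I)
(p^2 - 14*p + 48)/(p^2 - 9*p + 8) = (p - 6)/(p - 1)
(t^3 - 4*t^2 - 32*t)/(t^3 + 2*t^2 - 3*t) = (t^2 - 4*t - 32)/(t^2 + 2*t - 3)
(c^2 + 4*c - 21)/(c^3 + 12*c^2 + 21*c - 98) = (c - 3)/(c^2 + 5*c - 14)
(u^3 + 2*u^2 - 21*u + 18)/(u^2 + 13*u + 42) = (u^2 - 4*u + 3)/(u + 7)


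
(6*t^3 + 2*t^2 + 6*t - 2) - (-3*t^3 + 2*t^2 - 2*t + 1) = 9*t^3 + 8*t - 3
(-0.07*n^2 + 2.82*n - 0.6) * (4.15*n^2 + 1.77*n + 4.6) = -0.2905*n^4 + 11.5791*n^3 + 2.1794*n^2 + 11.91*n - 2.76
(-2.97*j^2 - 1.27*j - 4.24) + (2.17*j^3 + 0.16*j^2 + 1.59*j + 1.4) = 2.17*j^3 - 2.81*j^2 + 0.32*j - 2.84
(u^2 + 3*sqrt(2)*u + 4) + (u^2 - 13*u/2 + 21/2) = 2*u^2 - 13*u/2 + 3*sqrt(2)*u + 29/2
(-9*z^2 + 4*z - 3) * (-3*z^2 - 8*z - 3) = 27*z^4 + 60*z^3 + 4*z^2 + 12*z + 9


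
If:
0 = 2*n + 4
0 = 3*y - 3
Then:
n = -2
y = 1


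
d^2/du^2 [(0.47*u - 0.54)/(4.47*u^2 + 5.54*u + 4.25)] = ((0.47*u - 0.54)*(8.94*u + 5.54)*(17.88*u + 11.08) - (12.6054*u + 0.379999999999999)*(4.47*u^2 + 5.54*u + 4.25))/(4.47*u^2 + 5.54*u + 4.25)^3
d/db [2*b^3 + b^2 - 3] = 2*b*(3*b + 1)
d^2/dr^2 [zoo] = 0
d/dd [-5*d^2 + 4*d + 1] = 4 - 10*d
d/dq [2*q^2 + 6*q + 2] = 4*q + 6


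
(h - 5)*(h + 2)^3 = h^4 + h^3 - 18*h^2 - 52*h - 40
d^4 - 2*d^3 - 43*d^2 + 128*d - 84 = (d - 6)*(d - 2)*(d - 1)*(d + 7)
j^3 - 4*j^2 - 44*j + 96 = (j - 8)*(j - 2)*(j + 6)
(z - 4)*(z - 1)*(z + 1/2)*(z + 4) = z^4 - z^3/2 - 33*z^2/2 + 8*z + 8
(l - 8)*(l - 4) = l^2 - 12*l + 32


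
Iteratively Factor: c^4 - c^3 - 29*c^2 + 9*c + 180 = (c - 3)*(c^3 + 2*c^2 - 23*c - 60) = (c - 3)*(c + 4)*(c^2 - 2*c - 15) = (c - 5)*(c - 3)*(c + 4)*(c + 3)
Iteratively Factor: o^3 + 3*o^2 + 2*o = (o + 1)*(o^2 + 2*o) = o*(o + 1)*(o + 2)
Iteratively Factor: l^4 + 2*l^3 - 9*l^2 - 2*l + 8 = (l + 1)*(l^3 + l^2 - 10*l + 8) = (l - 1)*(l + 1)*(l^2 + 2*l - 8) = (l - 1)*(l + 1)*(l + 4)*(l - 2)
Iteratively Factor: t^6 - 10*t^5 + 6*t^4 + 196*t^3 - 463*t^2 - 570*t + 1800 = (t + 4)*(t^5 - 14*t^4 + 62*t^3 - 52*t^2 - 255*t + 450) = (t - 5)*(t + 4)*(t^4 - 9*t^3 + 17*t^2 + 33*t - 90) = (t - 5)*(t - 3)*(t + 4)*(t^3 - 6*t^2 - t + 30) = (t - 5)*(t - 3)*(t + 2)*(t + 4)*(t^2 - 8*t + 15) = (t - 5)*(t - 3)^2*(t + 2)*(t + 4)*(t - 5)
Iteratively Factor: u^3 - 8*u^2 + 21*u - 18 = (u - 2)*(u^2 - 6*u + 9) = (u - 3)*(u - 2)*(u - 3)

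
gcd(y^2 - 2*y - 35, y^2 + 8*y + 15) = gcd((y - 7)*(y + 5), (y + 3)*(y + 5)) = y + 5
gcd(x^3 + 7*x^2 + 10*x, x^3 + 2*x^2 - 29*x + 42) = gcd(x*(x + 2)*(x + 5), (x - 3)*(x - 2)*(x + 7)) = 1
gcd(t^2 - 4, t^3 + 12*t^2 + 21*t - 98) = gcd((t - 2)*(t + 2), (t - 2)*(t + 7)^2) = t - 2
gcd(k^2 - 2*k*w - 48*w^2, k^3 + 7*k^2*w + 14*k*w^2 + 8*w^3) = 1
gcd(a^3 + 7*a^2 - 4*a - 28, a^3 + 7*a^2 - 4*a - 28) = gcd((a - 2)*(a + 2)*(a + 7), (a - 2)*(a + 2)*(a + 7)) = a^3 + 7*a^2 - 4*a - 28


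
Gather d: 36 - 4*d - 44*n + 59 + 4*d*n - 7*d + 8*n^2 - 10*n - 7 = d*(4*n - 11) + 8*n^2 - 54*n + 88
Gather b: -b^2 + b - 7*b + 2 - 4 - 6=-b^2 - 6*b - 8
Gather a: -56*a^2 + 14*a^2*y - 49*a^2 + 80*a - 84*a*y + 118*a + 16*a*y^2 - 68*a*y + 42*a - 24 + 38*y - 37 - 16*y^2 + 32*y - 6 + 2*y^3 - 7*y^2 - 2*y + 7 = a^2*(14*y - 105) + a*(16*y^2 - 152*y + 240) + 2*y^3 - 23*y^2 + 68*y - 60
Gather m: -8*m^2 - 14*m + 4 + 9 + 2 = -8*m^2 - 14*m + 15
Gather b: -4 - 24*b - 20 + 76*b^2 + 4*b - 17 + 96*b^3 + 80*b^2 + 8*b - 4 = 96*b^3 + 156*b^2 - 12*b - 45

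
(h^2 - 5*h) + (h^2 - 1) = 2*h^2 - 5*h - 1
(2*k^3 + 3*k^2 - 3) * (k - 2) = 2*k^4 - k^3 - 6*k^2 - 3*k + 6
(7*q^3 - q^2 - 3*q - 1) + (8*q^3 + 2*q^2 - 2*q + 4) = 15*q^3 + q^2 - 5*q + 3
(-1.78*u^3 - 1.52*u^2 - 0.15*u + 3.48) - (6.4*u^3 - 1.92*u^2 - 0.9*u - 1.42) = -8.18*u^3 + 0.4*u^2 + 0.75*u + 4.9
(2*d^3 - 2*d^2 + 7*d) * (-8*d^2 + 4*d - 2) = -16*d^5 + 24*d^4 - 68*d^3 + 32*d^2 - 14*d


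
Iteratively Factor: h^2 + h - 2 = (h - 1)*(h + 2)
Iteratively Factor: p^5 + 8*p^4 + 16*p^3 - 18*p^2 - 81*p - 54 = (p + 3)*(p^4 + 5*p^3 + p^2 - 21*p - 18) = (p + 3)^2*(p^3 + 2*p^2 - 5*p - 6) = (p + 3)^3*(p^2 - p - 2) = (p + 1)*(p + 3)^3*(p - 2)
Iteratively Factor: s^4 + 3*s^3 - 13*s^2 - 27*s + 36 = (s + 3)*(s^3 - 13*s + 12) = (s + 3)*(s + 4)*(s^2 - 4*s + 3) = (s - 3)*(s + 3)*(s + 4)*(s - 1)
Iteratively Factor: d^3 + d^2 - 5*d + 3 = (d - 1)*(d^2 + 2*d - 3) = (d - 1)*(d + 3)*(d - 1)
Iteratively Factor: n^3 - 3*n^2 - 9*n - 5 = (n + 1)*(n^2 - 4*n - 5) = (n + 1)^2*(n - 5)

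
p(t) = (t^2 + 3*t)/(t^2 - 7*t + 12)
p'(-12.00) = -0.03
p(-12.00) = 0.45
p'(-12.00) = -0.03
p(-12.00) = 0.45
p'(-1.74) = -0.05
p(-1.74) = -0.08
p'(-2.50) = -0.07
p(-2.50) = -0.03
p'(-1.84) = -0.05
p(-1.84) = -0.08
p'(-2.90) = -0.07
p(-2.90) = -0.01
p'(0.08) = 0.29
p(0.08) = 0.02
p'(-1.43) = -0.03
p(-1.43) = -0.09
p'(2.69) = 170.99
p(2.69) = 37.69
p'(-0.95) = 0.01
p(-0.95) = -0.10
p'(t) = (7 - 2*t)*(t^2 + 3*t)/(t^2 - 7*t + 12)^2 + (2*t + 3)/(t^2 - 7*t + 12) = 2*(-5*t^2 + 12*t + 18)/(t^4 - 14*t^3 + 73*t^2 - 168*t + 144)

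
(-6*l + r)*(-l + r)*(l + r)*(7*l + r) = 42*l^4 - l^3*r - 43*l^2*r^2 + l*r^3 + r^4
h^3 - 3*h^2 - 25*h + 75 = (h - 5)*(h - 3)*(h + 5)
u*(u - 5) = u^2 - 5*u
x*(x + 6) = x^2 + 6*x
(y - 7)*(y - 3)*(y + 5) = y^3 - 5*y^2 - 29*y + 105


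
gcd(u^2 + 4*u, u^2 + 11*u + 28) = u + 4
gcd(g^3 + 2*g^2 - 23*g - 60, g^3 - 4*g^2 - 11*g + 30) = g^2 - 2*g - 15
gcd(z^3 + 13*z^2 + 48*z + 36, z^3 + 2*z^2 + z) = z + 1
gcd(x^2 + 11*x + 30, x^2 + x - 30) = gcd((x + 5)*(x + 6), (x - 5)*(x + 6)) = x + 6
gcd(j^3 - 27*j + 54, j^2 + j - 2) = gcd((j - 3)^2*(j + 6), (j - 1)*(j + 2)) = 1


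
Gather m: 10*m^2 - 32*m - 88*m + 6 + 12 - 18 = 10*m^2 - 120*m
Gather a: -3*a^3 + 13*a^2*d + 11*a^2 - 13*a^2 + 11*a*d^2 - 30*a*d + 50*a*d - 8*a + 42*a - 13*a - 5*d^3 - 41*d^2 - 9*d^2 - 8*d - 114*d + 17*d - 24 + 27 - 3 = -3*a^3 + a^2*(13*d - 2) + a*(11*d^2 + 20*d + 21) - 5*d^3 - 50*d^2 - 105*d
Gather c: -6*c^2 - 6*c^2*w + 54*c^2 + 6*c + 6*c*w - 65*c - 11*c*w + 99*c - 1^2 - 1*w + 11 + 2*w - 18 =c^2*(48 - 6*w) + c*(40 - 5*w) + w - 8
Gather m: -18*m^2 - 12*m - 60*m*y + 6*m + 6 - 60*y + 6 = -18*m^2 + m*(-60*y - 6) - 60*y + 12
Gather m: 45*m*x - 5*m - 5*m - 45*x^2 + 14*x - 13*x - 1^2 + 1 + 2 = m*(45*x - 10) - 45*x^2 + x + 2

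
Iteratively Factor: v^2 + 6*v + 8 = (v + 4)*(v + 2)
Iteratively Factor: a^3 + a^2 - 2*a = (a)*(a^2 + a - 2) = a*(a - 1)*(a + 2)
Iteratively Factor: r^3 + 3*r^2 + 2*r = (r)*(r^2 + 3*r + 2) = r*(r + 1)*(r + 2)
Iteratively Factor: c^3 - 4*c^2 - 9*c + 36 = (c - 3)*(c^2 - c - 12) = (c - 3)*(c + 3)*(c - 4)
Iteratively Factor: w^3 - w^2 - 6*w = (w - 3)*(w^2 + 2*w) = (w - 3)*(w + 2)*(w)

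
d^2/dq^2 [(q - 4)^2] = 2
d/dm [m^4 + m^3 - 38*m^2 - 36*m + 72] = 4*m^3 + 3*m^2 - 76*m - 36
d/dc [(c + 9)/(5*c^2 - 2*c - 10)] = (-5*c^2 - 90*c + 8)/(25*c^4 - 20*c^3 - 96*c^2 + 40*c + 100)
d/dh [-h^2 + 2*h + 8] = 2 - 2*h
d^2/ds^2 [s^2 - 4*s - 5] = 2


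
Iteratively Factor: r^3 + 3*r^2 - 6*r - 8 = (r + 4)*(r^2 - r - 2) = (r + 1)*(r + 4)*(r - 2)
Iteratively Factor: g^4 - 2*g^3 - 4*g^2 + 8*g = (g)*(g^3 - 2*g^2 - 4*g + 8) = g*(g - 2)*(g^2 - 4) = g*(g - 2)*(g + 2)*(g - 2)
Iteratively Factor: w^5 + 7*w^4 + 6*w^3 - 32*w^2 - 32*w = (w - 2)*(w^4 + 9*w^3 + 24*w^2 + 16*w) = (w - 2)*(w + 1)*(w^3 + 8*w^2 + 16*w) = w*(w - 2)*(w + 1)*(w^2 + 8*w + 16) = w*(w - 2)*(w + 1)*(w + 4)*(w + 4)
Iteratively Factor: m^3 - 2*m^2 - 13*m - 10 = (m + 2)*(m^2 - 4*m - 5) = (m - 5)*(m + 2)*(m + 1)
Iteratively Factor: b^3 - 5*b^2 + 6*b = (b)*(b^2 - 5*b + 6) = b*(b - 3)*(b - 2)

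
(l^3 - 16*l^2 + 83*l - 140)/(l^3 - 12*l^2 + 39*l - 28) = (l - 5)/(l - 1)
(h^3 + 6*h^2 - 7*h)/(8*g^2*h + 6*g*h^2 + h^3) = (h^2 + 6*h - 7)/(8*g^2 + 6*g*h + h^2)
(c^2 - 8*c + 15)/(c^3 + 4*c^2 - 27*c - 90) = (c - 3)/(c^2 + 9*c + 18)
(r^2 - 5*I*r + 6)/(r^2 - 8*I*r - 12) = (r + I)/(r - 2*I)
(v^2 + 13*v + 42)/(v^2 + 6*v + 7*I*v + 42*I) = (v + 7)/(v + 7*I)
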